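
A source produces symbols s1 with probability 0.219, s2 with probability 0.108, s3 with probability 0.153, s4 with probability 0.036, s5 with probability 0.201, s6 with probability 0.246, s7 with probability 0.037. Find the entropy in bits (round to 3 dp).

2.553 bits

H = −Σ pᵢ log₂ pᵢ.
−0.219·log₂(0.219) = 0.4798
−0.108·log₂(0.108) = 0.3468
−0.153·log₂(0.153) = 0.4144
−0.036·log₂(0.036) = 0.1727
−0.201·log₂(0.201) = 0.4653
−0.246·log₂(0.246) = 0.4977
−0.037·log₂(0.037) = 0.1760
Sum ≈ 2.5526 → 2.553 bits.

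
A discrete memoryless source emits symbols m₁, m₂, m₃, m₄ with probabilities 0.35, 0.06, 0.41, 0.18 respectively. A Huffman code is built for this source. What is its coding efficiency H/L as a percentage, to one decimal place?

Entropy H = −Σ p log₂ p ≈ 1.7463 bits.
Huffman merges: 3/50+9/50→6/25; 6/25+7/20→59/100; 41/100+59/100→1. L = 183/100 ≈ 1.8300.
Efficiency = H/L = 1.7463/1.8300 = 95.4%.

95.4%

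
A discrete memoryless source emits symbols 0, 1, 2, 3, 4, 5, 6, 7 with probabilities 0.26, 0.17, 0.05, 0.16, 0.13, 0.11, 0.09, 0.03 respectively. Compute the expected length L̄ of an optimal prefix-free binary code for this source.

2.82 bits/symbol

Repeatedly combine the two least-probable nodes; the expected code length is the sum of the merged weights.
merge 3/100 + 1/20 → 2/25
merge 2/25 + 9/100 → 17/100
merge 11/100 + 13/100 → 6/25
merge 4/25 + 17/100 → 33/100
merge 17/100 + 6/25 → 41/100
merge 13/50 + 33/100 → 59/100
merge 41/100 + 59/100 → 1
L = 2/25 + 17/100 + 6/25 + 33/100 + 41/100 + 59/100 + 1 = 141/50 = 2.82 bits/symbol.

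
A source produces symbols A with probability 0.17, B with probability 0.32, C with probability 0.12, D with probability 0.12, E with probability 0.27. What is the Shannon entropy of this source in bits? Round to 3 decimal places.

2.205 bits

H = −Σ pᵢ log₂ pᵢ.
−0.17·log₂(0.17) = 0.4346
−0.32·log₂(0.32) = 0.5260
−0.12·log₂(0.12) = 0.3671
−0.12·log₂(0.12) = 0.3671
−0.27·log₂(0.27) = 0.5100
Sum ≈ 2.2048 → 2.205 bits.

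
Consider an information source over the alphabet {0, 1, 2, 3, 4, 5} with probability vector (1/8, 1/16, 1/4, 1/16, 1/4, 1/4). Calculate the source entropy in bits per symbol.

Each probability is a power of 1/2, so log₂(1/p) is an integer.
H = Σ p·log₂(1/p) = 1/8·3 + 1/16·4 + 1/4·2 + 1/16·4 + 1/4·2 + 1/4·2 = 2.375 bits.

2.375 bits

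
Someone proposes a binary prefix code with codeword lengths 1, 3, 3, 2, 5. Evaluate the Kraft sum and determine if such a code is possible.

1.03125; no

With common denominator 2^5 = 32: Σ 2^(−ℓᵢ) = 16/32 + 4/32 + 4/32 + 8/32 + 1/32 = 33/32 = 1.03125.
Kraft's inequality requires Σ ≤ 1; here Σ = 1.03125 > 1, so no such prefix code exists.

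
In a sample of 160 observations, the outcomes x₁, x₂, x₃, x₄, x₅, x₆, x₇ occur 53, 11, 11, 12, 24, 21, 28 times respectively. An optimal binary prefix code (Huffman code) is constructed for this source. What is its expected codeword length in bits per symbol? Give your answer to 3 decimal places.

2.631 bits/symbol

Probabilities are the counts divided by 160.
Repeatedly combine the two least-probable nodes; the expected code length is the sum of the merged weights.
merge 11/160 + 11/160 → 11/80
merge 3/40 + 21/160 → 33/160
merge 11/80 + 3/20 → 23/80
merge 7/40 + 33/160 → 61/160
merge 23/80 + 53/160 → 99/160
merge 61/160 + 99/160 → 1
L = 11/80 + 33/160 + 23/80 + 61/160 + 99/160 + 1 = 421/160 ≈ 2.631 bits/symbol.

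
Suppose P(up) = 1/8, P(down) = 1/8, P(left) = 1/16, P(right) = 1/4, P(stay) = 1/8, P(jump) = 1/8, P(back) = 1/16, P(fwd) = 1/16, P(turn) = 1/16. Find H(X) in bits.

Each probability is a power of 1/2, so log₂(1/p) is an integer.
H = Σ p·log₂(1/p) = 1/8·3 + 1/8·3 + 1/16·4 + 1/4·2 + 1/8·3 + 1/8·3 + 1/16·4 + 1/16·4 + 1/16·4 = 3 bits.

3 bits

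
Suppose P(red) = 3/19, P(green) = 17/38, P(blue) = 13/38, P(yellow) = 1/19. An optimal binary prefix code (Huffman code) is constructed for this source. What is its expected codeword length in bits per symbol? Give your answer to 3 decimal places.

Repeatedly combine the two least-probable nodes; the expected code length is the sum of the merged weights.
merge 1/19 + 3/19 → 4/19
merge 4/19 + 13/38 → 21/38
merge 17/38 + 21/38 → 1
L = 4/19 + 21/38 + 1 = 67/38 ≈ 1.763 bits/symbol.

1.763 bits/symbol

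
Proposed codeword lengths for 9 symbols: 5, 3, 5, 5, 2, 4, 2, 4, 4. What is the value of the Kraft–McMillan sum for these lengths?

With common denominator 2^5 = 32: Σ 2^(−ℓᵢ) = 1/32 + 4/32 + 1/32 + 1/32 + 8/32 + 2/32 + 8/32 + 2/32 + 2/32 = 29/32 = 0.90625.

0.90625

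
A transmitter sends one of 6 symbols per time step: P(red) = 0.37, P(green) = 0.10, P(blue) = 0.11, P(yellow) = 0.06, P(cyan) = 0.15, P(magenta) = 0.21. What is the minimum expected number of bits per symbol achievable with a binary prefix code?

Repeatedly combine the two least-probable nodes; the expected code length is the sum of the merged weights.
merge 3/50 + 1/10 → 4/25
merge 11/100 + 3/20 → 13/50
merge 4/25 + 21/100 → 37/100
merge 13/50 + 37/100 → 63/100
merge 37/100 + 63/100 → 1
L = 4/25 + 13/50 + 37/100 + 63/100 + 1 = 121/50 = 2.42 bits/symbol.

2.42 bits/symbol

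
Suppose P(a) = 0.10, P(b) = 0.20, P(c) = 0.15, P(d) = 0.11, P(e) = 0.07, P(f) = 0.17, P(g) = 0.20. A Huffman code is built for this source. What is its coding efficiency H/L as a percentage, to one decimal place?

98.4%

Entropy H = −Σ p log₂ p ≈ 2.7249 bits.
Huffman merges: 7/100+1/10→17/100; 11/100+3/20→13/50; 17/100+17/100→17/50; 1/5+1/5→2/5; 13/50+17/50→3/5; 2/5+3/5→1. L = 277/100 ≈ 2.7700.
Efficiency = H/L = 2.7249/2.7700 = 98.4%.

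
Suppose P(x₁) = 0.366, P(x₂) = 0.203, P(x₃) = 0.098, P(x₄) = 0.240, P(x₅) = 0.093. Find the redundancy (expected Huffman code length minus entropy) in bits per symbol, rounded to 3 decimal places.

0.052 bits

Entropy H = −Σ p log₂ p ≈ 2.1389 bits.
Huffman merges: 93/1000+49/500→191/1000; 191/1000+203/1000→197/500; 6/25+183/500→303/500; 197/500+303/500→1. L = 2191/1000 ≈ 2.1910.
L − H = 2.1910 − 2.1389 = 0.052 bits.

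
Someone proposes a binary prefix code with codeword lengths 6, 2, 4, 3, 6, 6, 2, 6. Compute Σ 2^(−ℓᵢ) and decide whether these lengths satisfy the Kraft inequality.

With common denominator 2^6 = 64: Σ 2^(−ℓᵢ) = 1/64 + 16/64 + 4/64 + 8/64 + 1/64 + 1/64 + 16/64 + 1/64 = 48/64 = 0.75.
Kraft's inequality requires Σ ≤ 1; here Σ = 0.75 ≤ 1, so such a prefix code exists.

0.75; yes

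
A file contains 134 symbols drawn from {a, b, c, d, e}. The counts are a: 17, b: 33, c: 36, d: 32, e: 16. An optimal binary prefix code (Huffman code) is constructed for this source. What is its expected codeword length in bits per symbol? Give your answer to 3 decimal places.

Probabilities are the counts divided by 134.
Repeatedly combine the two least-probable nodes; the expected code length is the sum of the merged weights.
merge 8/67 + 17/134 → 33/134
merge 16/67 + 33/134 → 65/134
merge 33/134 + 18/67 → 69/134
merge 65/134 + 69/134 → 1
L = 33/134 + 65/134 + 69/134 + 1 = 301/134 ≈ 2.246 bits/symbol.

2.246 bits/symbol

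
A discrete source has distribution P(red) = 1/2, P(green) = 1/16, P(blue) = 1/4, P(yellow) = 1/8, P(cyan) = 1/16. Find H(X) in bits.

Each probability is a power of 1/2, so log₂(1/p) is an integer.
H = Σ p·log₂(1/p) = 1/2·1 + 1/16·4 + 1/4·2 + 1/8·3 + 1/16·4 = 1.875 bits.

1.875 bits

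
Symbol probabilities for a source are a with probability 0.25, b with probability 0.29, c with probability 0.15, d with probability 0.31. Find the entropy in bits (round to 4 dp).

1.9522 bits

H = −Σ pᵢ log₂ pᵢ.
−0.25·log₂(0.25) = 0.5000
−0.29·log₂(0.29) = 0.5179
−0.15·log₂(0.15) = 0.4105
−0.31·log₂(0.31) = 0.5238
Sum ≈ 1.9522 → 1.9522 bits.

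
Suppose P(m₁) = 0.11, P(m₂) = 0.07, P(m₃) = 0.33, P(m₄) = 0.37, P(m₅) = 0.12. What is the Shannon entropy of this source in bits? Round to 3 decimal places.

H = −Σ pᵢ log₂ pᵢ.
−0.11·log₂(0.11) = 0.3503
−0.07·log₂(0.07) = 0.2686
−0.33·log₂(0.33) = 0.5278
−0.37·log₂(0.37) = 0.5307
−0.12·log₂(0.12) = 0.3671
Sum ≈ 2.0445 → 2.044 bits.

2.044 bits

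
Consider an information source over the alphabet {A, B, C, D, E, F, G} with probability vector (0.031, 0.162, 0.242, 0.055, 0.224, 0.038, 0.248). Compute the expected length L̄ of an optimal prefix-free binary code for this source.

2.479 bits/symbol

Repeatedly combine the two least-probable nodes; the expected code length is the sum of the merged weights.
merge 31/1000 + 19/500 → 69/1000
merge 11/200 + 69/1000 → 31/250
merge 31/250 + 81/500 → 143/500
merge 28/125 + 121/500 → 233/500
merge 31/125 + 143/500 → 267/500
merge 233/500 + 267/500 → 1
L = 69/1000 + 31/250 + 143/500 + 233/500 + 267/500 + 1 = 2479/1000 = 2.479 bits/symbol.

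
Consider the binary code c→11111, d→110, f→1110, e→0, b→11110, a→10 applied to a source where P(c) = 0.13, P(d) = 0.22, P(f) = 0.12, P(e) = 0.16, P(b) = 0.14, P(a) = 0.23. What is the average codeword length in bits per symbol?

L̄ = Σ pᵢ·ℓᵢ = 0.13·5 + 0.22·3 + 0.12·4 + 0.16·1 + 0.14·5 + 0.23·2 = 3.11 bits/symbol.

3.11 bits/symbol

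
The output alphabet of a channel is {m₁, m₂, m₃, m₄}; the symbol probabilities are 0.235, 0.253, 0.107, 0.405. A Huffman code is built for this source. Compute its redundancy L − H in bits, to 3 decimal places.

0.071 bits

Entropy H = −Σ p log₂ p ≈ 1.8657 bits.
Huffman merges: 107/1000+47/200→171/500; 253/1000+171/500→119/200; 81/200+119/200→1. L = 1937/1000 ≈ 1.9370.
L − H = 1.9370 − 1.8657 = 0.071 bits.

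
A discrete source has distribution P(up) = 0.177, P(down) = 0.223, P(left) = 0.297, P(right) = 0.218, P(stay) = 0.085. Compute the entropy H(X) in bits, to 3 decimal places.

2.227 bits

H = −Σ pᵢ log₂ pᵢ.
−0.177·log₂(0.177) = 0.4422
−0.223·log₂(0.223) = 0.4828
−0.297·log₂(0.297) = 0.5202
−0.218·log₂(0.218) = 0.4791
−0.085·log₂(0.085) = 0.3023
Sum ≈ 2.2265 → 2.227 bits.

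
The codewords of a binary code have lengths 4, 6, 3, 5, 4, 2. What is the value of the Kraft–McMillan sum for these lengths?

With common denominator 2^6 = 64: Σ 2^(−ℓᵢ) = 4/64 + 1/64 + 8/64 + 2/64 + 4/64 + 16/64 = 35/64 = 0.546875.

0.546875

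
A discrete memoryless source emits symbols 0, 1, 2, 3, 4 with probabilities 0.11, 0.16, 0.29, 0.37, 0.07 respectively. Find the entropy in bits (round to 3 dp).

H = −Σ pᵢ log₂ pᵢ.
−0.11·log₂(0.11) = 0.3503
−0.16·log₂(0.16) = 0.4230
−0.29·log₂(0.29) = 0.5179
−0.37·log₂(0.37) = 0.5307
−0.07·log₂(0.07) = 0.2686
Sum ≈ 2.0905 → 2.090 bits.

2.090 bits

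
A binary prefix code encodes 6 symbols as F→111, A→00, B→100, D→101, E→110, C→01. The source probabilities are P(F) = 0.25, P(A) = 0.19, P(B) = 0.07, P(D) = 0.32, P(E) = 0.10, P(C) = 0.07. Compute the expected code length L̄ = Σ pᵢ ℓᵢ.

2.74 bits/symbol

L̄ = Σ pᵢ·ℓᵢ = 0.25·3 + 0.19·2 + 0.07·3 + 0.32·3 + 0.10·3 + 0.07·2 = 2.74 bits/symbol.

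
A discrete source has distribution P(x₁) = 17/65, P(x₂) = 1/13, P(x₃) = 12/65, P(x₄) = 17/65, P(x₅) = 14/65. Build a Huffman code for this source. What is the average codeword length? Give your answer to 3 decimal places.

Repeatedly combine the two least-probable nodes; the expected code length is the sum of the merged weights.
merge 1/13 + 12/65 → 17/65
merge 14/65 + 17/65 → 31/65
merge 17/65 + 17/65 → 34/65
merge 31/65 + 34/65 → 1
L = 17/65 + 31/65 + 34/65 + 1 = 147/65 ≈ 2.262 bits/symbol.

2.262 bits/symbol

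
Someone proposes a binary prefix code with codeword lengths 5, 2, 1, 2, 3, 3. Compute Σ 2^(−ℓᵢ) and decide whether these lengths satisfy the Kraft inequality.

1.28125; no

With common denominator 2^5 = 32: Σ 2^(−ℓᵢ) = 1/32 + 8/32 + 16/32 + 8/32 + 4/32 + 4/32 = 41/32 = 1.28125.
Kraft's inequality requires Σ ≤ 1; here Σ = 1.28125 > 1, so no such prefix code exists.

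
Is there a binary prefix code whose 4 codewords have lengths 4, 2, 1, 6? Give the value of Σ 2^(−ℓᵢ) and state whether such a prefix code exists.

0.828125; yes

With common denominator 2^6 = 64: Σ 2^(−ℓᵢ) = 4/64 + 16/64 + 32/64 + 1/64 = 53/64 = 0.828125.
Kraft's inequality requires Σ ≤ 1; here Σ = 0.828125 ≤ 1, so such a prefix code exists.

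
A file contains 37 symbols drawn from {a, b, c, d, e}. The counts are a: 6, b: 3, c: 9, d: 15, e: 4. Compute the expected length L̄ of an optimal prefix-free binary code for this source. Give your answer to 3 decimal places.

2.135 bits/symbol

Probabilities are the counts divided by 37.
Repeatedly combine the two least-probable nodes; the expected code length is the sum of the merged weights.
merge 3/37 + 4/37 → 7/37
merge 6/37 + 7/37 → 13/37
merge 9/37 + 13/37 → 22/37
merge 15/37 + 22/37 → 1
L = 7/37 + 13/37 + 22/37 + 1 = 79/37 ≈ 2.135 bits/symbol.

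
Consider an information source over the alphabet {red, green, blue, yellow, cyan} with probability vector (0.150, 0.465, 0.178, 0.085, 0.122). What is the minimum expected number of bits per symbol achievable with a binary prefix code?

2.07 bits/symbol

Repeatedly combine the two least-probable nodes; the expected code length is the sum of the merged weights.
merge 17/200 + 61/500 → 207/1000
merge 3/20 + 89/500 → 41/125
merge 207/1000 + 41/125 → 107/200
merge 93/200 + 107/200 → 1
L = 207/1000 + 41/125 + 107/200 + 1 = 207/100 = 2.07 bits/symbol.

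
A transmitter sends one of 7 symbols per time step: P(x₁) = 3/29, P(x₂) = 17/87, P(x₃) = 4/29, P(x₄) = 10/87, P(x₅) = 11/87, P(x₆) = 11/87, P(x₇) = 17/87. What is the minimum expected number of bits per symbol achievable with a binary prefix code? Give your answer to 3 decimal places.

Repeatedly combine the two least-probable nodes; the expected code length is the sum of the merged weights.
merge 3/29 + 10/87 → 19/87
merge 11/87 + 11/87 → 22/87
merge 4/29 + 17/87 → 1/3
merge 17/87 + 19/87 → 12/29
merge 22/87 + 1/3 → 17/29
merge 12/29 + 17/29 → 1
L = 19/87 + 22/87 + 1/3 + 12/29 + 17/29 + 1 = 244/87 ≈ 2.805 bits/symbol.

2.805 bits/symbol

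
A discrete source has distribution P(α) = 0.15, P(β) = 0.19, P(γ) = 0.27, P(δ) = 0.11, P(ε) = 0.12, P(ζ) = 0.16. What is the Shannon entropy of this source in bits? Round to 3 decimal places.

2.516 bits

H = −Σ pᵢ log₂ pᵢ.
−0.15·log₂(0.15) = 0.4105
−0.19·log₂(0.19) = 0.4552
−0.27·log₂(0.27) = 0.5100
−0.11·log₂(0.11) = 0.3503
−0.12·log₂(0.12) = 0.3671
−0.16·log₂(0.16) = 0.4230
Sum ≈ 2.5162 → 2.516 bits.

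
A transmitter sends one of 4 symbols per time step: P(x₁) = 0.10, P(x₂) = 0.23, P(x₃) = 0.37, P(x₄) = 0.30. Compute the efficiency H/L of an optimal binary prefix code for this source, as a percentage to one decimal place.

95.5%

Entropy H = −Σ p log₂ p ≈ 1.8717 bits.
Huffman merges: 1/10+23/100→33/100; 3/10+33/100→63/100; 37/100+63/100→1. L = 49/25 ≈ 1.9600.
Efficiency = H/L = 1.8717/1.9600 = 95.5%.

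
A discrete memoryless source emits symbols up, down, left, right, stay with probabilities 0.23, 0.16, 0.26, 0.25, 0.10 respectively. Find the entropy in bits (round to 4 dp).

H = −Σ pᵢ log₂ pᵢ.
−0.23·log₂(0.23) = 0.4877
−0.16·log₂(0.16) = 0.4230
−0.26·log₂(0.26) = 0.5053
−0.25·log₂(0.25) = 0.5000
−0.10·log₂(0.10) = 0.3322
Sum ≈ 2.2482 → 2.2482 bits.

2.2482 bits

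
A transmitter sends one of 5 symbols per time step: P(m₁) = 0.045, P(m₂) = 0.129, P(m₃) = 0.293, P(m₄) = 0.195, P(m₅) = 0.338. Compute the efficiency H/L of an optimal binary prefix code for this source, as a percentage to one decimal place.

Entropy H = −Σ p log₂ p ≈ 2.0902 bits.
Huffman merges: 9/200+129/1000→87/500; 87/500+39/200→369/1000; 293/1000+169/500→631/1000; 369/1000+631/1000→1. L = 1087/500 ≈ 2.1740.
Efficiency = H/L = 2.0902/2.1740 = 96.1%.

96.1%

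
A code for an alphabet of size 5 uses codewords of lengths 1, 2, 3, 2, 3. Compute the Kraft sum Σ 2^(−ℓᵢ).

1.25

With common denominator 2^3 = 8: Σ 2^(−ℓᵢ) = 4/8 + 2/8 + 1/8 + 2/8 + 1/8 = 10/8 = 1.25.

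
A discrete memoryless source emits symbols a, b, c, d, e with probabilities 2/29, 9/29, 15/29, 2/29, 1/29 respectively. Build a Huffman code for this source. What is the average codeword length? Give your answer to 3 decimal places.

1.759 bits/symbol

Repeatedly combine the two least-probable nodes; the expected code length is the sum of the merged weights.
merge 1/29 + 2/29 → 3/29
merge 2/29 + 3/29 → 5/29
merge 5/29 + 9/29 → 14/29
merge 14/29 + 15/29 → 1
L = 3/29 + 5/29 + 14/29 + 1 = 51/29 ≈ 1.759 bits/symbol.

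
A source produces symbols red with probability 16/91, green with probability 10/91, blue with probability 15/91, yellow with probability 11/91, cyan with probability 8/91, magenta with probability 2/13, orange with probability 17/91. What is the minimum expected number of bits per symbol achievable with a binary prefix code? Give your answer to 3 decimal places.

2.813 bits/symbol

Repeatedly combine the two least-probable nodes; the expected code length is the sum of the merged weights.
merge 8/91 + 10/91 → 18/91
merge 11/91 + 2/13 → 25/91
merge 15/91 + 16/91 → 31/91
merge 17/91 + 18/91 → 5/13
merge 25/91 + 31/91 → 8/13
merge 5/13 + 8/13 → 1
L = 18/91 + 25/91 + 31/91 + 5/13 + 8/13 + 1 = 256/91 ≈ 2.813 bits/symbol.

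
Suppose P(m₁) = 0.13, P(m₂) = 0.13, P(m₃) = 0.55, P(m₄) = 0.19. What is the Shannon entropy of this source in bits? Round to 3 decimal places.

1.695 bits

H = −Σ pᵢ log₂ pᵢ.
−0.13·log₂(0.13) = 0.3826
−0.13·log₂(0.13) = 0.3826
−0.55·log₂(0.55) = 0.4744
−0.19·log₂(0.19) = 0.4552
Sum ≈ 1.6949 → 1.695 bits.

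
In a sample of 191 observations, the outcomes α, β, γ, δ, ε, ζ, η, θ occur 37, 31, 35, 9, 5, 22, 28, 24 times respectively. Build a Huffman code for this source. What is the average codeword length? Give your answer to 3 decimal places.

2.880 bits/symbol

Probabilities are the counts divided by 191.
Repeatedly combine the two least-probable nodes; the expected code length is the sum of the merged weights.
merge 5/191 + 9/191 → 14/191
merge 14/191 + 22/191 → 36/191
merge 24/191 + 28/191 → 52/191
merge 31/191 + 35/191 → 66/191
merge 36/191 + 37/191 → 73/191
merge 52/191 + 66/191 → 118/191
merge 73/191 + 118/191 → 1
L = 14/191 + 36/191 + 52/191 + 66/191 + 73/191 + 118/191 + 1 = 550/191 ≈ 2.880 bits/symbol.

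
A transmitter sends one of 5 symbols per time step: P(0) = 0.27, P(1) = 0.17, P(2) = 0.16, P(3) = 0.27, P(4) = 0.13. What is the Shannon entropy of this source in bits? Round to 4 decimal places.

2.2603 bits

H = −Σ pᵢ log₂ pᵢ.
−0.27·log₂(0.27) = 0.5100
−0.17·log₂(0.17) = 0.4346
−0.16·log₂(0.16) = 0.4230
−0.27·log₂(0.27) = 0.5100
−0.13·log₂(0.13) = 0.3826
Sum ≈ 2.2603 → 2.2603 bits.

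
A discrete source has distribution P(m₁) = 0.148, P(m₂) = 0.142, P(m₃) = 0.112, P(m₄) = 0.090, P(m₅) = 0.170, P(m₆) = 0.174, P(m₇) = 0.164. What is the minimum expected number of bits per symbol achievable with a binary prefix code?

Repeatedly combine the two least-probable nodes; the expected code length is the sum of the merged weights.
merge 9/100 + 14/125 → 101/500
merge 71/500 + 37/250 → 29/100
merge 41/250 + 17/100 → 167/500
merge 87/500 + 101/500 → 47/125
merge 29/100 + 167/500 → 78/125
merge 47/125 + 78/125 → 1
L = 101/500 + 29/100 + 167/500 + 47/125 + 78/125 + 1 = 1413/500 = 2.826 bits/symbol.

2.826 bits/symbol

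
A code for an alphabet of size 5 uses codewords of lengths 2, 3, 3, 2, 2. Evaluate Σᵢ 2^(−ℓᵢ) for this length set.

1

With common denominator 2^3 = 8: Σ 2^(−ℓᵢ) = 2/8 + 1/8 + 1/8 + 2/8 + 2/8 = 8/8 = 1.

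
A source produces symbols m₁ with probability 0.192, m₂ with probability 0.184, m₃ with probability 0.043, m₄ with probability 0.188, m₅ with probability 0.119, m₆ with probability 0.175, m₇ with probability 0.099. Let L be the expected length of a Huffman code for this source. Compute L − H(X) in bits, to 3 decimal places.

0.071 bits

Entropy H = −Σ p log₂ p ≈ 2.6908 bits.
Huffman merges: 43/1000+99/1000→71/500; 119/1000+71/500→261/1000; 7/40+23/125→359/1000; 47/250+24/125→19/50; 261/1000+359/1000→31/50; 19/50+31/50→1. L = 1381/500 ≈ 2.7620.
L − H = 2.7620 − 2.6908 = 0.071 bits.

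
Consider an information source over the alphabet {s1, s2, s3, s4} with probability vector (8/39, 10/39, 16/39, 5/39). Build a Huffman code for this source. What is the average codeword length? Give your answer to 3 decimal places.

1.923 bits/symbol

Repeatedly combine the two least-probable nodes; the expected code length is the sum of the merged weights.
merge 5/39 + 8/39 → 1/3
merge 10/39 + 1/3 → 23/39
merge 16/39 + 23/39 → 1
L = 1/3 + 23/39 + 1 = 25/13 ≈ 1.923 bits/symbol.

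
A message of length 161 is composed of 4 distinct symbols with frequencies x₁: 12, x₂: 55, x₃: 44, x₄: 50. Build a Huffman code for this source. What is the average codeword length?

2 bits/symbol

Probabilities are the counts divided by 161.
Repeatedly combine the two least-probable nodes; the expected code length is the sum of the merged weights.
merge 12/161 + 44/161 → 8/23
merge 50/161 + 55/161 → 15/23
merge 8/23 + 15/23 → 1
L = 8/23 + 15/23 + 1 = 2 bits/symbol.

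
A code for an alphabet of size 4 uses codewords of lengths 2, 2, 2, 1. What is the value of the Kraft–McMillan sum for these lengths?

With common denominator 2^2 = 4: Σ 2^(−ℓᵢ) = 1/4 + 1/4 + 1/4 + 2/4 = 5/4 = 1.25.

1.25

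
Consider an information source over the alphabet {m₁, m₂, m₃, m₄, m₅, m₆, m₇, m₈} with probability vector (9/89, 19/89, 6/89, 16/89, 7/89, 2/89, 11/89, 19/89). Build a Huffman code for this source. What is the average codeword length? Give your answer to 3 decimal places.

Repeatedly combine the two least-probable nodes; the expected code length is the sum of the merged weights.
merge 2/89 + 6/89 → 8/89
merge 7/89 + 8/89 → 15/89
merge 9/89 + 11/89 → 20/89
merge 15/89 + 16/89 → 31/89
merge 19/89 + 19/89 → 38/89
merge 20/89 + 31/89 → 51/89
merge 38/89 + 51/89 → 1
L = 8/89 + 15/89 + 20/89 + 31/89 + 38/89 + 51/89 + 1 = 252/89 ≈ 2.831 bits/symbol.

2.831 bits/symbol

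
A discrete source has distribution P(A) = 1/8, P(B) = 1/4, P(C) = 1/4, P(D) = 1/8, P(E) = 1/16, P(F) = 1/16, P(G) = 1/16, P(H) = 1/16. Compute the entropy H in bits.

Each probability is a power of 1/2, so log₂(1/p) is an integer.
H = Σ p·log₂(1/p) = 1/8·3 + 1/4·2 + 1/4·2 + 1/8·3 + 1/16·4 + 1/16·4 + 1/16·4 + 1/16·4 = 2.75 bits.

2.75 bits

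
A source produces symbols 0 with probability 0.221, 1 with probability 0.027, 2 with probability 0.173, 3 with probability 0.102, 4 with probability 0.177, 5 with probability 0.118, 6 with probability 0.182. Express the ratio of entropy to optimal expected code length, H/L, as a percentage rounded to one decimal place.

Entropy H = −Σ p log₂ p ≈ 2.6492 bits.
Huffman merges: 27/1000+51/500→129/1000; 59/500+129/1000→247/1000; 173/1000+177/1000→7/20; 91/500+221/1000→403/1000; 247/1000+7/20→597/1000; 403/1000+597/1000→1. L = 1363/500 ≈ 2.7260.
Efficiency = H/L = 2.6492/2.7260 = 97.2%.

97.2%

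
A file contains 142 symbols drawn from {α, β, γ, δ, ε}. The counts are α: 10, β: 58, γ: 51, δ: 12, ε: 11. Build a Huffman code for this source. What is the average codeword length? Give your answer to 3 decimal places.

1.972 bits/symbol

Probabilities are the counts divided by 142.
Repeatedly combine the two least-probable nodes; the expected code length is the sum of the merged weights.
merge 5/71 + 11/142 → 21/142
merge 6/71 + 21/142 → 33/142
merge 33/142 + 51/142 → 42/71
merge 29/71 + 42/71 → 1
L = 21/142 + 33/142 + 42/71 + 1 = 140/71 ≈ 1.972 bits/symbol.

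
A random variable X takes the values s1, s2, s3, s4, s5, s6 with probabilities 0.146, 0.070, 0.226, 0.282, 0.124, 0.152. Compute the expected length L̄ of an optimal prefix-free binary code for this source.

2.492 bits/symbol

Repeatedly combine the two least-probable nodes; the expected code length is the sum of the merged weights.
merge 7/100 + 31/250 → 97/500
merge 73/500 + 19/125 → 149/500
merge 97/500 + 113/500 → 21/50
merge 141/500 + 149/500 → 29/50
merge 21/50 + 29/50 → 1
L = 97/500 + 149/500 + 21/50 + 29/50 + 1 = 623/250 = 2.492 bits/symbol.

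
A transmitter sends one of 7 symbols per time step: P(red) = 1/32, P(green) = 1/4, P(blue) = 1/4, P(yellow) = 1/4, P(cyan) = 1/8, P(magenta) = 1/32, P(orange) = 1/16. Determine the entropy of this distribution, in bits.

Each probability is a power of 1/2, so log₂(1/p) is an integer.
H = Σ p·log₂(1/p) = 1/32·5 + 1/4·2 + 1/4·2 + 1/4·2 + 1/8·3 + 1/32·5 + 1/16·4 = 2.4375 bits.

2.4375 bits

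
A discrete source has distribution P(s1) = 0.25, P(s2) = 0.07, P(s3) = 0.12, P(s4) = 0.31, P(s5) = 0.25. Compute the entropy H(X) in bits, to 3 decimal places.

H = −Σ pᵢ log₂ pᵢ.
−0.25·log₂(0.25) = 0.5000
−0.07·log₂(0.07) = 0.2686
−0.12·log₂(0.12) = 0.3671
−0.31·log₂(0.31) = 0.5238
−0.25·log₂(0.25) = 0.5000
Sum ≈ 2.1594 → 2.159 bits.

2.159 bits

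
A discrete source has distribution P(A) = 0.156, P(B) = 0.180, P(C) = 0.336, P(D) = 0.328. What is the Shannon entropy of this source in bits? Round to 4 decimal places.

1.9196 bits

H = −Σ pᵢ log₂ pᵢ.
−0.156·log₂(0.156) = 0.4181
−0.180·log₂(0.180) = 0.4453
−0.336·log₂(0.336) = 0.5287
−0.328·log₂(0.328) = 0.5275
Sum ≈ 1.9196 → 1.9196 bits.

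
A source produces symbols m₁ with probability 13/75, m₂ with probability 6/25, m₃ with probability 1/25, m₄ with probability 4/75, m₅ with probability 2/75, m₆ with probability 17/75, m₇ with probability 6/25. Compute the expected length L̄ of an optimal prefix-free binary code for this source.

2.48 bits/symbol

Repeatedly combine the two least-probable nodes; the expected code length is the sum of the merged weights.
merge 2/75 + 1/25 → 1/15
merge 4/75 + 1/15 → 3/25
merge 3/25 + 13/75 → 22/75
merge 17/75 + 6/25 → 7/15
merge 6/25 + 22/75 → 8/15
merge 7/15 + 8/15 → 1
L = 1/15 + 3/25 + 22/75 + 7/15 + 8/15 + 1 = 62/25 = 2.48 bits/symbol.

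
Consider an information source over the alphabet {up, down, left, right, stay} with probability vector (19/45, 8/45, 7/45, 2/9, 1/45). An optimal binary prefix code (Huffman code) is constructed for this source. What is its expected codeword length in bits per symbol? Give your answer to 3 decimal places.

2.111 bits/symbol

Repeatedly combine the two least-probable nodes; the expected code length is the sum of the merged weights.
merge 1/45 + 7/45 → 8/45
merge 8/45 + 8/45 → 16/45
merge 2/9 + 16/45 → 26/45
merge 19/45 + 26/45 → 1
L = 8/45 + 16/45 + 26/45 + 1 = 19/9 ≈ 2.111 bits/symbol.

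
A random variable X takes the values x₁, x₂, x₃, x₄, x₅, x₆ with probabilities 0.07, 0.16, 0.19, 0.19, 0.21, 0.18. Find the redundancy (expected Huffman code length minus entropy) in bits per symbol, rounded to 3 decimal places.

0.080 bits

Entropy H = −Σ p log₂ p ≈ 2.5202 bits.
Huffman merges: 7/100+4/25→23/100; 9/50+19/100→37/100; 19/100+21/100→2/5; 23/100+37/100→3/5; 2/5+3/5→1. L = 13/5 ≈ 2.6000.
L − H = 2.6000 − 2.5202 = 0.080 bits.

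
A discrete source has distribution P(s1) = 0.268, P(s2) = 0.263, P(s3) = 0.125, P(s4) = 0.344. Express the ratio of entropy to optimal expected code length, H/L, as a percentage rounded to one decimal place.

Entropy H = −Σ p log₂ p ≈ 1.9205 bits.
Huffman merges: 1/8+263/1000→97/250; 67/250+43/125→153/250; 97/250+153/250→1. L = 2 ≈ 2.0000.
Efficiency = H/L = 1.9205/2.0000 = 96.0%.

96.0%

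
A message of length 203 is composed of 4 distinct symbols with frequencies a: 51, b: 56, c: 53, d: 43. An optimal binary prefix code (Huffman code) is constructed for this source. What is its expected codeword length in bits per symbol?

Probabilities are the counts divided by 203.
Repeatedly combine the two least-probable nodes; the expected code length is the sum of the merged weights.
merge 43/203 + 51/203 → 94/203
merge 53/203 + 8/29 → 109/203
merge 94/203 + 109/203 → 1
L = 94/203 + 109/203 + 1 = 2 bits/symbol.

2 bits/symbol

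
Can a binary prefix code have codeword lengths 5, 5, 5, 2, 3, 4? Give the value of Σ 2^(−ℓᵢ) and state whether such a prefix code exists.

With common denominator 2^5 = 32: Σ 2^(−ℓᵢ) = 1/32 + 1/32 + 1/32 + 8/32 + 4/32 + 2/32 = 17/32 = 0.53125.
Kraft's inequality requires Σ ≤ 1; here Σ = 0.53125 ≤ 1, so such a prefix code exists.

0.53125; yes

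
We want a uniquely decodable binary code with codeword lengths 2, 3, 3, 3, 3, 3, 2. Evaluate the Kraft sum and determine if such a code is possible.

With common denominator 2^3 = 8: Σ 2^(−ℓᵢ) = 2/8 + 1/8 + 1/8 + 1/8 + 1/8 + 1/8 + 2/8 = 9/8 = 1.125.
Kraft's inequality requires Σ ≤ 1; here Σ = 1.125 > 1, so no such prefix code exists.

1.125; no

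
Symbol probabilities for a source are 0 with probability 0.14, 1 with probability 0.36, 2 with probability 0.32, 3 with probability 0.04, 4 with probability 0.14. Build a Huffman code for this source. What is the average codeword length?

2.14 bits/symbol

Repeatedly combine the two least-probable nodes; the expected code length is the sum of the merged weights.
merge 1/25 + 7/50 → 9/50
merge 7/50 + 9/50 → 8/25
merge 8/25 + 8/25 → 16/25
merge 9/25 + 16/25 → 1
L = 9/50 + 8/25 + 16/25 + 1 = 107/50 = 2.14 bits/symbol.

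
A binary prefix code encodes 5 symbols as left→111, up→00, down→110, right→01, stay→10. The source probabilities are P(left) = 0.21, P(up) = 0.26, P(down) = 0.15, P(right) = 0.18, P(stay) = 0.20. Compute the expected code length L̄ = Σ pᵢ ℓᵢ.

2.36 bits/symbol

L̄ = Σ pᵢ·ℓᵢ = 0.21·3 + 0.26·2 + 0.15·3 + 0.18·2 + 0.20·2 = 2.36 bits/symbol.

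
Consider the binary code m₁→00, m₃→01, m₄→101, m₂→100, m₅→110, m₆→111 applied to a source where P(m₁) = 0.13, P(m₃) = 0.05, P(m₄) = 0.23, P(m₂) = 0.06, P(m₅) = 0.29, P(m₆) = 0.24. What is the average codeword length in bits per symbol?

L̄ = Σ pᵢ·ℓᵢ = 0.13·2 + 0.05·2 + 0.23·3 + 0.06·3 + 0.29·3 + 0.24·3 = 2.82 bits/symbol.

2.82 bits/symbol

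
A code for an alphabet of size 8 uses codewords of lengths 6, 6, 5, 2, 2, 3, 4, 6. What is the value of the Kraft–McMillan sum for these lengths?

0.765625

With common denominator 2^6 = 64: Σ 2^(−ℓᵢ) = 1/64 + 1/64 + 2/64 + 16/64 + 16/64 + 8/64 + 4/64 + 1/64 = 49/64 = 0.765625.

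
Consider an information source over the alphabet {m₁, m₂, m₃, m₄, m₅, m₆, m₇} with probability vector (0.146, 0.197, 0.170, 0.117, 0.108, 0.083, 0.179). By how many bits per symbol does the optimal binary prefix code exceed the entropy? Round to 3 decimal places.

0.050 bits

Entropy H = −Σ p log₂ p ≈ 2.7528 bits.
Huffman merges: 83/1000+27/250→191/1000; 117/1000+73/500→263/1000; 17/100+179/1000→349/1000; 191/1000+197/1000→97/250; 263/1000+349/1000→153/250; 97/250+153/250→1. L = 2803/1000 ≈ 2.8030.
L − H = 2.8030 − 2.7528 = 0.050 bits.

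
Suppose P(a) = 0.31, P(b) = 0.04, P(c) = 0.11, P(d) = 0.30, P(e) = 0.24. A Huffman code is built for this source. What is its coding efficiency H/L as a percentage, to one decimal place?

Entropy H = −Σ p log₂ p ≈ 2.0751 bits.
Huffman merges: 1/25+11/100→3/20; 3/20+6/25→39/100; 3/10+31/100→61/100; 39/100+61/100→1. L = 43/20 ≈ 2.1500.
Efficiency = H/L = 2.0751/2.1500 = 96.5%.

96.5%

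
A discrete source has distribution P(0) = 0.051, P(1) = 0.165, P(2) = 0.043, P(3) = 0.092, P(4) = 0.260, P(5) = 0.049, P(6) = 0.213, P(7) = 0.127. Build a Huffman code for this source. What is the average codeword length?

Repeatedly combine the two least-probable nodes; the expected code length is the sum of the merged weights.
merge 43/1000 + 49/1000 → 23/250
merge 51/1000 + 23/250 → 143/1000
merge 23/250 + 127/1000 → 219/1000
merge 143/1000 + 33/200 → 77/250
merge 213/1000 + 219/1000 → 54/125
merge 13/50 + 77/250 → 71/125
merge 54/125 + 71/125 → 1
L = 23/250 + 143/1000 + 219/1000 + 77/250 + 54/125 + 71/125 + 1 = 1381/500 = 2.762 bits/symbol.

2.762 bits/symbol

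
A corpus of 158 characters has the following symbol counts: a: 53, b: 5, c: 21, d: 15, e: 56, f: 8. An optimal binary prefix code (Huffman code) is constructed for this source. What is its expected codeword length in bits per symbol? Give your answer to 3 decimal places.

Probabilities are the counts divided by 158.
Repeatedly combine the two least-probable nodes; the expected code length is the sum of the merged weights.
merge 5/158 + 4/79 → 13/158
merge 13/158 + 15/158 → 14/79
merge 21/158 + 14/79 → 49/158
merge 49/158 + 53/158 → 51/79
merge 28/79 + 51/79 → 1
L = 13/158 + 14/79 + 49/158 + 51/79 + 1 = 175/79 ≈ 2.215 bits/symbol.

2.215 bits/symbol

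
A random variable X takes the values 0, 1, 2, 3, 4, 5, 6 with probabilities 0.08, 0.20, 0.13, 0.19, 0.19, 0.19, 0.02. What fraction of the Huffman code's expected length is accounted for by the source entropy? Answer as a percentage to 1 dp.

Entropy H = −Σ p log₂ p ≈ 2.6171 bits.
Huffman merges: 1/50+2/25→1/10; 1/10+13/100→23/100; 19/100+19/100→19/50; 19/100+1/5→39/100; 23/100+19/50→61/100; 39/100+61/100→1. L = 271/100 ≈ 2.7100.
Efficiency = H/L = 2.6171/2.7100 = 96.6%.

96.6%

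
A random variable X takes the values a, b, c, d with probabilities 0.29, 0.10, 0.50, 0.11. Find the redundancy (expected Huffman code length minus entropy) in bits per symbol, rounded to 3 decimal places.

Entropy H = −Σ p log₂ p ≈ 1.7004 bits.
Huffman merges: 1/10+11/100→21/100; 21/100+29/100→1/2; 1/2+1/2→1. L = 171/100 ≈ 1.7100.
L − H = 1.7100 − 1.7004 = 0.010 bits.

0.010 bits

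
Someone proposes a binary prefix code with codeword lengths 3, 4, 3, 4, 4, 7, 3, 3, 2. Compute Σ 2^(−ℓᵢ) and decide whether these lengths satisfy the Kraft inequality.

With common denominator 2^7 = 128: Σ 2^(−ℓᵢ) = 16/128 + 8/128 + 16/128 + 8/128 + 8/128 + 1/128 + 16/128 + 16/128 + 32/128 = 121/128 = 0.9453125.
Kraft's inequality requires Σ ≤ 1; here Σ = 0.9453125 ≤ 1, so such a prefix code exists.

0.9453125; yes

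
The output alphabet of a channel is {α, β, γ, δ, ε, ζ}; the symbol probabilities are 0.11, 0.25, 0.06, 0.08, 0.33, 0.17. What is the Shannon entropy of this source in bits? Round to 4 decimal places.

2.3477 bits

H = −Σ pᵢ log₂ pᵢ.
−0.11·log₂(0.11) = 0.3503
−0.25·log₂(0.25) = 0.5000
−0.06·log₂(0.06) = 0.2435
−0.08·log₂(0.08) = 0.2915
−0.33·log₂(0.33) = 0.5278
−0.17·log₂(0.17) = 0.4346
Sum ≈ 2.3477 → 2.3477 bits.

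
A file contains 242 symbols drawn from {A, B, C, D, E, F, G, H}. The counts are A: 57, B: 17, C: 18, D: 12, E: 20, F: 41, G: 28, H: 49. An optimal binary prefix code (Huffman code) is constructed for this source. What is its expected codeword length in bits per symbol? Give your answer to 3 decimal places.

Probabilities are the counts divided by 242.
Repeatedly combine the two least-probable nodes; the expected code length is the sum of the merged weights.
merge 6/121 + 17/242 → 29/242
merge 9/121 + 10/121 → 19/121
merge 14/121 + 29/242 → 57/242
merge 19/121 + 41/242 → 79/242
merge 49/242 + 57/242 → 53/121
merge 57/242 + 79/242 → 68/121
merge 53/121 + 68/121 → 1
L = 29/242 + 19/121 + 57/242 + 79/242 + 53/121 + 68/121 + 1 = 687/242 ≈ 2.839 bits/symbol.

2.839 bits/symbol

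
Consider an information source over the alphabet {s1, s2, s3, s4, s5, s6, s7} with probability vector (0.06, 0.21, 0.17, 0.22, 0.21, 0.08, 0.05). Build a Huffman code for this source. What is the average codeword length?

2.66 bits/symbol

Repeatedly combine the two least-probable nodes; the expected code length is the sum of the merged weights.
merge 1/20 + 3/50 → 11/100
merge 2/25 + 11/100 → 19/100
merge 17/100 + 19/100 → 9/25
merge 21/100 + 21/100 → 21/50
merge 11/50 + 9/25 → 29/50
merge 21/50 + 29/50 → 1
L = 11/100 + 19/100 + 9/25 + 21/50 + 29/50 + 1 = 133/50 = 2.66 bits/symbol.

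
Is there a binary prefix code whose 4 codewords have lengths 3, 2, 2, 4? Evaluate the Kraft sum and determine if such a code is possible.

With common denominator 2^4 = 16: Σ 2^(−ℓᵢ) = 2/16 + 4/16 + 4/16 + 1/16 = 11/16 = 0.6875.
Kraft's inequality requires Σ ≤ 1; here Σ = 0.6875 ≤ 1, so such a prefix code exists.

0.6875; yes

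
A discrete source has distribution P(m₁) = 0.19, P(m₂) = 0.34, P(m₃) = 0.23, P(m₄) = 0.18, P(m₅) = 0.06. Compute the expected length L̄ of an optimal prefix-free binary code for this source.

Repeatedly combine the two least-probable nodes; the expected code length is the sum of the merged weights.
merge 3/50 + 9/50 → 6/25
merge 19/100 + 23/100 → 21/50
merge 6/25 + 17/50 → 29/50
merge 21/50 + 29/50 → 1
L = 6/25 + 21/50 + 29/50 + 1 = 56/25 = 2.24 bits/symbol.

2.24 bits/symbol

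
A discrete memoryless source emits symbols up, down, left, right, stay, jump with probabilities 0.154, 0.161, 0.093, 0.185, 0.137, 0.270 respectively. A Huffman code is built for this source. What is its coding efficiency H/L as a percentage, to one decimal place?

Entropy H = −Σ p log₂ p ≈ 2.5118 bits.
Huffman merges: 93/1000+137/1000→23/100; 77/500+161/1000→63/200; 37/200+23/100→83/200; 27/100+63/200→117/200; 83/200+117/200→1. L = 509/200 ≈ 2.5450.
Efficiency = H/L = 2.5118/2.5450 = 98.7%.

98.7%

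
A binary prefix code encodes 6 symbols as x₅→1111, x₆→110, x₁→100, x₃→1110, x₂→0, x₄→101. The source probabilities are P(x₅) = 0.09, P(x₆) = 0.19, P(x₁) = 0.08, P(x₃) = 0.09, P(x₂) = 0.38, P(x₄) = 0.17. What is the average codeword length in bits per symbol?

L̄ = Σ pᵢ·ℓᵢ = 0.09·4 + 0.19·3 + 0.08·3 + 0.09·4 + 0.38·1 + 0.17·3 = 2.42 bits/symbol.

2.42 bits/symbol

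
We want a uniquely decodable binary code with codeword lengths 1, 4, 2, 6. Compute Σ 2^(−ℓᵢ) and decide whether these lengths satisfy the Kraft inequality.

0.828125; yes

With common denominator 2^6 = 64: Σ 2^(−ℓᵢ) = 32/64 + 4/64 + 16/64 + 1/64 = 53/64 = 0.828125.
Kraft's inequality requires Σ ≤ 1; here Σ = 0.828125 ≤ 1, so such a prefix code exists.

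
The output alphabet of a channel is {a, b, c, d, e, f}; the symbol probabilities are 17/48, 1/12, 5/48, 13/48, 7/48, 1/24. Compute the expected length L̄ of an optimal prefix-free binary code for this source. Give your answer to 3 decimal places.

2.354 bits/symbol

Repeatedly combine the two least-probable nodes; the expected code length is the sum of the merged weights.
merge 1/24 + 1/12 → 1/8
merge 5/48 + 1/8 → 11/48
merge 7/48 + 11/48 → 3/8
merge 13/48 + 17/48 → 5/8
merge 3/8 + 5/8 → 1
L = 1/8 + 11/48 + 3/8 + 5/8 + 1 = 113/48 ≈ 2.354 bits/symbol.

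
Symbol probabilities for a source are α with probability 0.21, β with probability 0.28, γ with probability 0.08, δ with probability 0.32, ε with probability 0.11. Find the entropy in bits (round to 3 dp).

2.155 bits

H = −Σ pᵢ log₂ pᵢ.
−0.21·log₂(0.21) = 0.4728
−0.28·log₂(0.28) = 0.5142
−0.08·log₂(0.08) = 0.2915
−0.32·log₂(0.32) = 0.5260
−0.11·log₂(0.11) = 0.3503
Sum ≈ 2.1549 → 2.155 bits.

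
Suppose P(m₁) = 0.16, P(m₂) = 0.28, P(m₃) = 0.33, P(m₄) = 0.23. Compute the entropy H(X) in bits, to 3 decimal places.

1.953 bits

H = −Σ pᵢ log₂ pᵢ.
−0.16·log₂(0.16) = 0.4230
−0.28·log₂(0.28) = 0.5142
−0.33·log₂(0.33) = 0.5278
−0.23·log₂(0.23) = 0.4877
Sum ≈ 1.9527 → 1.953 bits.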